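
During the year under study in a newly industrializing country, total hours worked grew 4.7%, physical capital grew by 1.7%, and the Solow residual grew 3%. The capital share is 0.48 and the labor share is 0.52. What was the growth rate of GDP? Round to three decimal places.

6.260%

Labor's share = 1 − 0.48 = 0.52.
Physical capital: 0.48 × 1.7 = 0.816 pp.
Total hours worked: 0.52 × 4.7 = 2.444 pp.
Output growth = 3 + 3.26 = 6.26%.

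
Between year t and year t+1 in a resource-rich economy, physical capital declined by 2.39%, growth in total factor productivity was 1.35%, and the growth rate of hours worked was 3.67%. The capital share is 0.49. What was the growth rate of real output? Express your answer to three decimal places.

2.051%

Labor's share = 1 − 0.49 = 0.51.
Physical capital: 0.49 × (-2.39) = -1.1711 pp.
Hours worked: 0.51 × 3.67 = 1.8717 pp.
Output growth = 1.35 + 0.7006 = 2.0506%.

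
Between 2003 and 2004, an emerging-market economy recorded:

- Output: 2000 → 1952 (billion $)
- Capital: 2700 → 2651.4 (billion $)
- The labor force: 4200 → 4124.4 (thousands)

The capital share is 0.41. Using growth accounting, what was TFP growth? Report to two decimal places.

-0.60%

Output growth = (1952 − 2000) / 2000 = -2.4%.
Capital growth = (2651.4 − 2700) / 2700 = -1.8%.
The labor force growth = (4124.4 − 4200) / 4200 = -1.8%.
Labor's share = 1 − 0.41 = 0.59.
Capital: 0.41 × (-1.8) = -0.738 pp.
The labor force: 0.59 × (-1.8) = -1.062 pp.
TFP growth = -2.4 + 1.8 = -0.6%.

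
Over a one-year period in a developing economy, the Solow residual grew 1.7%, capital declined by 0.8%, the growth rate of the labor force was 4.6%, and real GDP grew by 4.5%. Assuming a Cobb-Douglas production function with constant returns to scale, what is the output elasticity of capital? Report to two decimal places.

α = 0.33

gY = gA + α·gK + (1−α)·gL, so gY − gA − gL = α(gK − gL).
4.5 − 1.7 − 4.6 = α × (-0.8 − 4.6).
-1.8 = -5.4 α, so α = 0.3333.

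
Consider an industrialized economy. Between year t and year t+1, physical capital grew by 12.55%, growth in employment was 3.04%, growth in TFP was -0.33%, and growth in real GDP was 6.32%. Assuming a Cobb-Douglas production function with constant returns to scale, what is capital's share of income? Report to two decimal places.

Capital's share of income is 0.38.

gY = gA + α·gK + (1−α)·gL, so gY − gA − gL = α(gK − gL).
6.32 + 0.33 − 3.04 = α × (12.55 − 3.04).
3.61 = 9.51 α, so α = 0.3796.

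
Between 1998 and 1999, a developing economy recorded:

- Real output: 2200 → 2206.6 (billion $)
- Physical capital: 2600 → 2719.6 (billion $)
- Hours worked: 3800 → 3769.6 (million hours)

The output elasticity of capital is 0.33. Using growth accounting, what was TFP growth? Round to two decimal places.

Real output growth = (2206.6 − 2200) / 2200 = 0.3%.
Physical capital growth = (2719.6 − 2600) / 2600 = 4.6%.
Hours worked growth = (3769.6 − 3800) / 3800 = -0.8%.
Labor's share = 1 − 0.33 = 0.67.
Physical capital: 0.33 × 4.6 = 1.518 pp.
Hours worked: 0.67 × (-0.8) = -0.536 pp.
TFP growth = 0.3 − 0.982 = -0.682%.

-0.68%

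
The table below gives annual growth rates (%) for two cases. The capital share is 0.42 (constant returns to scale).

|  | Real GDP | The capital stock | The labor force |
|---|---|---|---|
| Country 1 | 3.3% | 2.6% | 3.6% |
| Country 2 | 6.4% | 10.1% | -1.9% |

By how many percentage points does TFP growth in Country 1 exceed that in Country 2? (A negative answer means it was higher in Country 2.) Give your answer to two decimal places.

-3.14 percentage points

Labor's share = 1 − 0.42 = 0.58.
Country 1: TFP = 3.3 − 1.092 − 2.088 = 0.12%.
Country 2: TFP = 6.4 − 4.242 + 1.102 = 3.26%.
Difference = 0.12 − (3.26) = -3.14 pp.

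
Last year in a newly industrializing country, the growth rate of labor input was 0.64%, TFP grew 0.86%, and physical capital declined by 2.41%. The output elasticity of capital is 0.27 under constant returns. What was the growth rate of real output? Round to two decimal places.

Real output grew 0.68%.

Labor's share = 1 − 0.27 = 0.73.
Physical capital: 0.27 × (-2.41) = -0.6507 pp.
Labor input: 0.73 × 0.64 = 0.4672 pp.
Output growth = 0.86 + (-0.1835) = 0.6765%.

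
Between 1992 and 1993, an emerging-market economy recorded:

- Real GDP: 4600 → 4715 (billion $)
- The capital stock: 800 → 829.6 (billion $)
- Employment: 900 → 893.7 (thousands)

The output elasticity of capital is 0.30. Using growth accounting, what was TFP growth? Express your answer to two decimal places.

Real GDP growth = (4715 − 4600) / 4600 = 2.5%.
The capital stock growth = (829.6 − 800) / 800 = 3.7%.
Employment growth = (893.7 − 900) / 900 = -0.7%.
Labor's share = 1 − 0.3 = 0.7.
The capital stock: 0.3 × 3.7 = 1.11 pp.
Employment: 0.7 × (-0.7) = -0.49 pp.
TFP growth = 2.5 − 0.62 = 1.88%.

1.88%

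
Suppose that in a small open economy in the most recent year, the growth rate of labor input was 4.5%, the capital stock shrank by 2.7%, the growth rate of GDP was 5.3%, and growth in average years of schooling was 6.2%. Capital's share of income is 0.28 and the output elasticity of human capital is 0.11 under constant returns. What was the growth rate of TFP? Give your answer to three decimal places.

Labor's share = 1 − 0.28 − 0.11 = 0.61.
The capital stock: 0.28 × (-2.7) = -0.756 pp.
Average years of schooling: 0.11 × 6.2 = 0.682 pp.
Labor input: 0.61 × 4.5 = 2.745 pp.
TFP growth = 5.3 − 2.671 = 2.629%.

2.629%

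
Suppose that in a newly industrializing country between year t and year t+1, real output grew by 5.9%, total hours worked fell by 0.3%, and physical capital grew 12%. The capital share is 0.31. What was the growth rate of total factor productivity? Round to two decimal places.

Labor's share = 1 − 0.31 = 0.69.
Physical capital: 0.31 × 12 = 3.72 pp.
Total hours worked: 0.69 × (-0.3) = -0.207 pp.
TFP growth = 5.9 − 3.513 = 2.387%.

Total factor productivity grew 2.39%.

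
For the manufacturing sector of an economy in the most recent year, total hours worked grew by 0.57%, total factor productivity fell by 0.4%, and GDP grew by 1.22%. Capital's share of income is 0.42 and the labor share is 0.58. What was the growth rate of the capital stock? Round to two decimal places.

3.07%

Labor's share = 1 − 0.42 = 0.58.
gY = gA + 0.58×0.57 + 0.42×g.
0.42×g = 1.22 + 0.4 − 0.3306 = 1.2894.
g = 1.2894 / 0.42 = 3.07%.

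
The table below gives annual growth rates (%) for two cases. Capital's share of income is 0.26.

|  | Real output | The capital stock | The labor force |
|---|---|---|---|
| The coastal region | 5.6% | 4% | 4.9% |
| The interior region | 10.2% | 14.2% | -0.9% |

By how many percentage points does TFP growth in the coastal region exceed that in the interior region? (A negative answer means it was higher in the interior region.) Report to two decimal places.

-6.24 percentage points

Labor's share = 1 − 0.26 = 0.74.
The coastal region: TFP = 5.6 − 1.04 − 3.626 = 0.934%.
The interior region: TFP = 10.2 − 3.692 + 0.666 = 7.174%.
Difference = 0.934 − (7.174) = -6.24 pp.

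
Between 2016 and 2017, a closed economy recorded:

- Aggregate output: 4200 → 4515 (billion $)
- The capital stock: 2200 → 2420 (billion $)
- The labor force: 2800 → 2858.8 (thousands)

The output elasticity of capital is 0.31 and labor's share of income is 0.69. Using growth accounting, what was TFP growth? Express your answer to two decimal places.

2.95%

Aggregate output growth = (4515 − 4200) / 4200 = 7.5%.
The capital stock growth = (2420 − 2200) / 2200 = 10%.
The labor force growth = (2858.8 − 2800) / 2800 = 2.1%.
Labor's share = 1 − 0.31 = 0.69.
The capital stock: 0.31 × 10 = 3.1 pp.
The labor force: 0.69 × 2.1 = 1.449 pp.
TFP growth = 7.5 − 4.549 = 2.951%.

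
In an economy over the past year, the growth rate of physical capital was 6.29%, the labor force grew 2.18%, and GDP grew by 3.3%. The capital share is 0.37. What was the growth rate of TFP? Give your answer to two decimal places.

-0.40%

Labor's share = 1 − 0.37 = 0.63.
Physical capital: 0.37 × 6.29 = 2.3273 pp.
The labor force: 0.63 × 2.18 = 1.3734 pp.
TFP growth = 3.3 − 3.7007 = -0.4007%.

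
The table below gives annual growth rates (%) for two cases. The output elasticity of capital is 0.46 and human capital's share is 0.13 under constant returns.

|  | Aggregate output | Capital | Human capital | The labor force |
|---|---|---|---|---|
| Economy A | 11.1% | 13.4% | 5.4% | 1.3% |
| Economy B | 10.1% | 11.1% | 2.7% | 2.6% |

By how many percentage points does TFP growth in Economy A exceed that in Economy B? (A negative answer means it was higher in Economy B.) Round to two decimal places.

Labor's share = 1 − 0.46 − 0.13 = 0.41.
Economy A: TFP = 11.1 − 6.164 − 0.702 − 0.533 = 3.701%.
Economy B: TFP = 10.1 − 5.106 − 0.351 − 1.066 = 3.577%.
Difference = 3.701 − (3.577) = 0.124 pp.

0.12 percentage points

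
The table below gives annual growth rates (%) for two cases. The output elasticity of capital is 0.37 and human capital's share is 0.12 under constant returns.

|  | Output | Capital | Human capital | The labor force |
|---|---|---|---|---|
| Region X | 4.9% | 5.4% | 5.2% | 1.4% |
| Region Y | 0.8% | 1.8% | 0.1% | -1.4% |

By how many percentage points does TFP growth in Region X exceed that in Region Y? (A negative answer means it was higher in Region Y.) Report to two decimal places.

0.73 percentage points

Labor's share = 1 − 0.37 − 0.12 = 0.51.
Region X: TFP = 4.9 − 1.998 − 0.624 − 0.714 = 1.564%.
Region Y: TFP = 0.8 − 0.666 − 0.012 + 0.714 = 0.836%.
Difference = 1.564 − (0.836) = 0.728 pp.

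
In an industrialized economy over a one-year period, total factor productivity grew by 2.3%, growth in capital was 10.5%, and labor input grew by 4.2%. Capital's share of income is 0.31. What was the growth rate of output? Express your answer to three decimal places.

Labor's share = 1 − 0.31 = 0.69.
Capital: 0.31 × 10.5 = 3.255 pp.
Labor input: 0.69 × 4.2 = 2.898 pp.
Output growth = 2.3 + 6.153 = 8.453%.

Output growth was 8.453%.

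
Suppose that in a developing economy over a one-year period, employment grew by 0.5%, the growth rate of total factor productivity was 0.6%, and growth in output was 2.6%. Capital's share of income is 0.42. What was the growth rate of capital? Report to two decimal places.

Labor's share = 1 − 0.42 = 0.58.
gY = gA + 0.58×0.5 + 0.42×g.
0.42×g = 2.6 − 0.6 − 0.29 = 1.71.
g = 1.71 / 0.42 = 4.0714%.

4.07%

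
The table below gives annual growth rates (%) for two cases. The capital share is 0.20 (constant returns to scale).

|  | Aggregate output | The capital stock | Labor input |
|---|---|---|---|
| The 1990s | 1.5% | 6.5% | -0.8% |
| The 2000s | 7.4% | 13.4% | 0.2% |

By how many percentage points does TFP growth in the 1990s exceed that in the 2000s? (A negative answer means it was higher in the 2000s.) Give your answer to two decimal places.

Labor's share = 1 − 0.2 = 0.8.
The 1990s: TFP = 1.5 − 1.3 + 0.64 = 0.84%.
The 2000s: TFP = 7.4 − 2.68 − 0.16 = 4.56%.
Difference = 0.84 − (4.56) = -3.72 pp.

-3.72 percentage points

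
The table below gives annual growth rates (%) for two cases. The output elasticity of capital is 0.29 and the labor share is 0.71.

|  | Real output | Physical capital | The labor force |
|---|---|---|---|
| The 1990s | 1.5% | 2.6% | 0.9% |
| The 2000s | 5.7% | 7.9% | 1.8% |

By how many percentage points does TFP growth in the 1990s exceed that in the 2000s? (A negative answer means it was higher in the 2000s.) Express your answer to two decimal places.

Labor's share = 1 − 0.29 = 0.71.
The 1990s: TFP = 1.5 − 0.754 − 0.639 = 0.107%.
The 2000s: TFP = 5.7 − 2.291 − 1.278 = 2.131%.
Difference = 0.107 − (2.131) = -2.024 pp.

-2.02 percentage points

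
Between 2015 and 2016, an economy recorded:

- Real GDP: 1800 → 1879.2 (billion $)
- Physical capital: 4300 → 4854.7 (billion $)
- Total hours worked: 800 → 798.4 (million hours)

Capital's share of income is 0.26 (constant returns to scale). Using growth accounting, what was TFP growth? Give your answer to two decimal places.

Real GDP growth = (1879.2 − 1800) / 1800 = 4.4%.
Physical capital growth = (4854.7 − 4300) / 4300 = 12.9%.
Total hours worked growth = (798.4 − 800) / 800 = -0.2%.
Labor's share = 1 − 0.26 = 0.74.
Physical capital: 0.26 × 12.9 = 3.354 pp.
Total hours worked: 0.74 × (-0.2) = -0.148 pp.
TFP growth = 4.4 − 3.206 = 1.194%.

1.19%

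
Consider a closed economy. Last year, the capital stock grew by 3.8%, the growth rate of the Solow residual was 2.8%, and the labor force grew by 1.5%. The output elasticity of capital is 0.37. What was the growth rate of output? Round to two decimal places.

5.15%

Labor's share = 1 − 0.37 = 0.63.
The capital stock: 0.37 × 3.8 = 1.406 pp.
The labor force: 0.63 × 1.5 = 0.945 pp.
Output growth = 2.8 + 2.351 = 5.151%.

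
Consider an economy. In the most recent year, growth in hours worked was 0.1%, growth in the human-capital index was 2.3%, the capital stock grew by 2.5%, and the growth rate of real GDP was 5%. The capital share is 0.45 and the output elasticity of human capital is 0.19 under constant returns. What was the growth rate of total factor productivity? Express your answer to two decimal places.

Labor's share = 1 − 0.45 − 0.19 = 0.36.
The capital stock: 0.45 × 2.5 = 1.125 pp.
The human-capital index: 0.19 × 2.3 = 0.437 pp.
Hours worked: 0.36 × 0.1 = 0.036 pp.
TFP growth = 5 − 1.598 = 3.402%.

3.40%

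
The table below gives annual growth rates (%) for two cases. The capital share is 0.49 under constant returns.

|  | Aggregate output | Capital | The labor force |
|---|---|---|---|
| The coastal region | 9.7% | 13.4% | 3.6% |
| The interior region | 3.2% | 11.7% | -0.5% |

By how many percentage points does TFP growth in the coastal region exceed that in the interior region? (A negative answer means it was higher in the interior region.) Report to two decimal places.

3.58 percentage points

Labor's share = 1 − 0.49 = 0.51.
The coastal region: TFP = 9.7 − 6.566 − 1.836 = 1.298%.
The interior region: TFP = 3.2 − 5.733 + 0.255 = -2.278%.
Difference = 1.298 − (-2.278) = 3.576 pp.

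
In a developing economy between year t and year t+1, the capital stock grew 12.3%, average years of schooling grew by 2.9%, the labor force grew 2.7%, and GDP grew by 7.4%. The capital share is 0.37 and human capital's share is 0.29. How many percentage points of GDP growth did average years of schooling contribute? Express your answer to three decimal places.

Contribution = share × growth = 0.29 × 2.9 = 0.841 pp.

0.841 percentage points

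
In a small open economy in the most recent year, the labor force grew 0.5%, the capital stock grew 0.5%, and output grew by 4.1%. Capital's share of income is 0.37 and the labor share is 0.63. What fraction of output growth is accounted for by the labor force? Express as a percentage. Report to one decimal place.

Labor's share = 1 − 0.37 = 0.63.
The labor force contributed 0.63 × 0.5 = 0.315 pp.
Share of growth = 0.315 / 4.1 × 100 = 7.683%.

The labor force accounted for 7.7% of growth.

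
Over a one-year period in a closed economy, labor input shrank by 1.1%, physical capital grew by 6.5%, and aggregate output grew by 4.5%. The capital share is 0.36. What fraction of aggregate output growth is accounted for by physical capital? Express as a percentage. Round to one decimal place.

52.0%

Physical capital contributed 0.36 × 6.5 = 2.34 pp.
Share of growth = 2.34 / 4.5 × 100 = 52%.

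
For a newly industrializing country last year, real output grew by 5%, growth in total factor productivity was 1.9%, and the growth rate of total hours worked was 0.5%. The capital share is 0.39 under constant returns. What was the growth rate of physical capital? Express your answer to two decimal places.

Labor's share = 1 − 0.39 = 0.61.
gY = gA + 0.61×0.5 + 0.39×g.
0.39×g = 5 − 1.9 − 0.305 = 2.795.
g = 2.795 / 0.39 = 7.1667%.

7.17%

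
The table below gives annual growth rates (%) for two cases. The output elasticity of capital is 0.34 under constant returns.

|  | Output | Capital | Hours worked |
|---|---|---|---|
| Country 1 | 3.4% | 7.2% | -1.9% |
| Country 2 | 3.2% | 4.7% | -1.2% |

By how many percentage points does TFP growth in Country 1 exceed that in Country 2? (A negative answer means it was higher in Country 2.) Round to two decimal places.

-0.19 percentage points

Labor's share = 1 − 0.34 = 0.66.
Country 1: TFP = 3.4 − 2.448 + 1.254 = 2.206%.
Country 2: TFP = 3.2 − 1.598 + 0.792 = 2.394%.
Difference = 2.206 − (2.394) = -0.188 pp.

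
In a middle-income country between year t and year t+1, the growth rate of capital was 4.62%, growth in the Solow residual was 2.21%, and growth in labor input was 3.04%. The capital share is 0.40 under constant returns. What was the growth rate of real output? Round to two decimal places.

5.88%

Labor's share = 1 − 0.4 = 0.6.
Capital: 0.4 × 4.62 = 1.848 pp.
Labor input: 0.6 × 3.04 = 1.824 pp.
Output growth = 2.21 + 3.672 = 5.882%.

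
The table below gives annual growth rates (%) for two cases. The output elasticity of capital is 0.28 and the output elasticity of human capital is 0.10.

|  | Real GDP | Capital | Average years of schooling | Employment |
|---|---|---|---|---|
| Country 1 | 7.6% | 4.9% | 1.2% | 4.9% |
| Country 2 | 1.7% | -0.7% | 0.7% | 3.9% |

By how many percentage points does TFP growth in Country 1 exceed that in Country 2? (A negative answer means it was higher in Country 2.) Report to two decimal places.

3.66 percentage points

Labor's share = 1 − 0.28 − 0.1 = 0.62.
Country 1: TFP = 7.6 − 1.372 − 0.12 − 3.038 = 3.07%.
Country 2: TFP = 1.7 + 0.196 − 0.07 − 2.418 = -0.592%.
Difference = 3.07 − (-0.592) = 3.662 pp.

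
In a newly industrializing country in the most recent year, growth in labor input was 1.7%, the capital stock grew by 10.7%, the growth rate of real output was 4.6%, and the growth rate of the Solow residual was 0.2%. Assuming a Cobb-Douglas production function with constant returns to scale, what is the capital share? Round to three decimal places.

gY = gA + α·gK + (1−α)·gL, so gY − gA − gL = α(gK − gL).
4.6 − 0.2 − 1.7 = α × (10.7 − 1.7).
2.7 = 9 α, so α = 0.3.

0.300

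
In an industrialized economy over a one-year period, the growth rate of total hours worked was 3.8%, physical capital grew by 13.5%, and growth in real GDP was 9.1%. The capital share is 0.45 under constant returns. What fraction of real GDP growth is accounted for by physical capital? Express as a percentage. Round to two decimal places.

66.76%

Physical capital contributed 0.45 × 13.5 = 6.075 pp.
Share of growth = 6.075 / 9.1 × 100 = 66.7582%.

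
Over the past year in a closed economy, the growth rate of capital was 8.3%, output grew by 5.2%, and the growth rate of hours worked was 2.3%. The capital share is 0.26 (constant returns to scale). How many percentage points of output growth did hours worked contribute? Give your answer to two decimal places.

1.70 percentage points

Labor's share = 1 − 0.26 = 0.74.
Contribution = share × growth = 0.74 × 2.3 = 1.702 pp.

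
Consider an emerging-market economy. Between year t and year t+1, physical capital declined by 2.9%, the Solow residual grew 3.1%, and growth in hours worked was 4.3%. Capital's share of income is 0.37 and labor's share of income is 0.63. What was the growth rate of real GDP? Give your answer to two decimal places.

Real GDP grew 4.74%.

Labor's share = 1 − 0.37 = 0.63.
Physical capital: 0.37 × (-2.9) = -1.073 pp.
Hours worked: 0.63 × 4.3 = 2.709 pp.
Output growth = 3.1 + 1.636 = 4.736%.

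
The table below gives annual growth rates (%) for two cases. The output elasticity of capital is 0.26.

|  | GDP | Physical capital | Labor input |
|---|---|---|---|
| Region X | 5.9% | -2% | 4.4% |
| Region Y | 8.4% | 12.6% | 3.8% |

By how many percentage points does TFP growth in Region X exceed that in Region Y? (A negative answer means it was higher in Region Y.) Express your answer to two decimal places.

Labor's share = 1 − 0.26 = 0.74.
Region X: TFP = 5.9 + 0.52 − 3.256 = 3.164%.
Region Y: TFP = 8.4 − 3.276 − 2.812 = 2.312%.
Difference = 3.164 − (2.312) = 0.852 pp.

0.85 percentage points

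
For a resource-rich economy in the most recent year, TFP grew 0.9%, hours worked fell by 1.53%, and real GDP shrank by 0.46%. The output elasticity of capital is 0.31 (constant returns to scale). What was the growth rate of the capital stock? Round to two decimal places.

Labor's share = 1 − 0.31 = 0.69.
gY = gA + 0.69×(-1.53) + 0.31×g.
0.31×g = -0.46 − 0.9 + 1.0557 = -0.3043.
g = -0.3043 / 0.31 = -0.9816%.

-0.98%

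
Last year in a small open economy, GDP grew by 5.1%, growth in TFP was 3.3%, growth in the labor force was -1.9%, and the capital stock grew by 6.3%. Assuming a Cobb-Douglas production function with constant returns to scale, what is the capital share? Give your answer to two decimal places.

The capital share is 0.45.

gY = gA + α·gK + (1−α)·gL, so gY − gA − gL = α(gK − gL).
5.1 − 3.3 + 1.9 = α × (6.3 − (-1.9)).
3.7 = 8.2 α, so α = 0.4512.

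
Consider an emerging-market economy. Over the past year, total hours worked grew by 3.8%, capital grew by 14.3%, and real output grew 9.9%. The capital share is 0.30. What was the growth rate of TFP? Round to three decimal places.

Labor's share = 1 − 0.3 = 0.7.
Capital: 0.3 × 14.3 = 4.29 pp.
Total hours worked: 0.7 × 3.8 = 2.66 pp.
TFP growth = 9.9 − 6.95 = 2.95%.

2.950%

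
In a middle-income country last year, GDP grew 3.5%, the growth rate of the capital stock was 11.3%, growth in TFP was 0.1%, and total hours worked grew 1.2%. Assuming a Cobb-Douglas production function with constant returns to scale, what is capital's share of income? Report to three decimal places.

gY = gA + α·gK + (1−α)·gL, so gY − gA − gL = α(gK − gL).
3.5 − 0.1 − 1.2 = α × (11.3 − 1.2).
2.2 = 10.1 α, so α = 0.21782.

0.218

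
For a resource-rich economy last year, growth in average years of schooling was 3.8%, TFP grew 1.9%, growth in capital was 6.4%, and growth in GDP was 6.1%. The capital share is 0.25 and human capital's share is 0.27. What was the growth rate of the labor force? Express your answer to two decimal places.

Labor's share = 1 − 0.25 − 0.27 = 0.48.
gY = gA + 0.25×6.4 + 0.27×3.8 + 0.48×g.
0.48×g = 6.1 − 1.9 − 2.626 = 1.574.
g = 1.574 / 0.48 = 3.2792%.

The labor force growth was 3.28%.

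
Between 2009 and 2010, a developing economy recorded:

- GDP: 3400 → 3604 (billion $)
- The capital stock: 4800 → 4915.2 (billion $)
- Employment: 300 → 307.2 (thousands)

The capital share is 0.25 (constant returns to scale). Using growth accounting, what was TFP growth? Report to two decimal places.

GDP growth = (3604 − 3400) / 3400 = 6%.
The capital stock growth = (4915.2 − 4800) / 4800 = 2.4%.
Employment growth = (307.2 − 300) / 300 = 2.4%.
Labor's share = 1 − 0.25 = 0.75.
The capital stock: 0.25 × 2.4 = 0.6 pp.
Employment: 0.75 × 2.4 = 1.8 pp.
TFP growth = 6 − 2.4 = 3.6%.

3.60%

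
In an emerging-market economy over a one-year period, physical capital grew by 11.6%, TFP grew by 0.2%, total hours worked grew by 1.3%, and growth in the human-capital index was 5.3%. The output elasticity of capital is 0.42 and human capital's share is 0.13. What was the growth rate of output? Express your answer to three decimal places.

Labor's share = 1 − 0.42 − 0.13 = 0.45.
Physical capital: 0.42 × 11.6 = 4.872 pp.
The human-capital index: 0.13 × 5.3 = 0.689 pp.
Total hours worked: 0.45 × 1.3 = 0.585 pp.
Output growth = 0.2 + 6.146 = 6.346%.

6.346%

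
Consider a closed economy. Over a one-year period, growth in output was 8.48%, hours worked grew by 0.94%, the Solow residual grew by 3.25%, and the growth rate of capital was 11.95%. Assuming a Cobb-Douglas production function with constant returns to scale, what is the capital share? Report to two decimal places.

α = 0.39

gY = gA + α·gK + (1−α)·gL, so gY − gA − gL = α(gK − gL).
8.48 − 3.25 − 0.94 = α × (11.95 − 0.94).
4.29 = 11.01 α, so α = 0.3896.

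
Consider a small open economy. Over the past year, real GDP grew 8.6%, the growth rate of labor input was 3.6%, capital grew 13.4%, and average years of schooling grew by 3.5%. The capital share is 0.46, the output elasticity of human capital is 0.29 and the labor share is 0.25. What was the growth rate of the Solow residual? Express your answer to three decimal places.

0.521%

Labor's share = 1 − 0.46 − 0.29 = 0.25.
Capital: 0.46 × 13.4 = 6.164 pp.
Average years of schooling: 0.29 × 3.5 = 1.015 pp.
Labor input: 0.25 × 3.6 = 0.9 pp.
TFP growth = 8.6 − 8.079 = 0.521%.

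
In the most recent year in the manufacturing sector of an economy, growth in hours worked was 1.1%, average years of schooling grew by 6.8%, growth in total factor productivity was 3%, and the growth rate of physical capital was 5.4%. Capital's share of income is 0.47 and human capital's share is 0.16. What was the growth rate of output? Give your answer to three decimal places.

Labor's share = 1 − 0.47 − 0.16 = 0.37.
Physical capital: 0.47 × 5.4 = 2.538 pp.
Average years of schooling: 0.16 × 6.8 = 1.088 pp.
Hours worked: 0.37 × 1.1 = 0.407 pp.
Output growth = 3 + 4.033 = 7.033%.

Output grew 7.033%.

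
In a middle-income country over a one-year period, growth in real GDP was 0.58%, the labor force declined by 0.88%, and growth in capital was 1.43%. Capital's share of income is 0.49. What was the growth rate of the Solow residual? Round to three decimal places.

Labor's share = 1 − 0.49 = 0.51.
Capital: 0.49 × 1.43 = 0.7007 pp.
The labor force: 0.51 × (-0.88) = -0.4488 pp.
TFP growth = 0.58 − 0.2519 = 0.3281%.

0.328%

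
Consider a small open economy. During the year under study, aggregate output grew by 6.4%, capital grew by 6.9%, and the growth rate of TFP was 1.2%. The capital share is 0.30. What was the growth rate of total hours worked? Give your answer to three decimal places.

Total hours worked grew 4.471%.

Labor's share = 1 − 0.3 = 0.7.
gY = gA + 0.3×6.9 + 0.7×g.
0.7×g = 6.4 − 1.2 − 2.07 = 3.13.
g = 3.13 / 0.7 = 4.47143%.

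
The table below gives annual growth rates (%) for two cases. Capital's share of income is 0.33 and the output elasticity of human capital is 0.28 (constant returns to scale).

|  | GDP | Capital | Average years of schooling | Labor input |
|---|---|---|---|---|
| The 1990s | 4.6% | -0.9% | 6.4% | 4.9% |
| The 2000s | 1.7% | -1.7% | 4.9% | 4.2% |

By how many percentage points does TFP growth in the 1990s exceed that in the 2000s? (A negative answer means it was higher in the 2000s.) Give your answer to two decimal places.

Labor's share = 1 − 0.33 − 0.28 = 0.39.
The 1990s: TFP = 4.6 + 0.297 − 1.792 − 1.911 = 1.194%.
The 2000s: TFP = 1.7 + 0.561 − 1.372 − 1.638 = -0.749%.
Difference = 1.194 − (-0.749) = 1.943 pp.

1.94 percentage points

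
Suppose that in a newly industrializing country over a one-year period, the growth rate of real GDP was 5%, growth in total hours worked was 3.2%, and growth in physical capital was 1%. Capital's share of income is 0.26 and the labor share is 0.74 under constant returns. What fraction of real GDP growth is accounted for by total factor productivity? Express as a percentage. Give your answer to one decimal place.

Labor's share = 1 − 0.26 = 0.74.
Physical capital: 0.26 × 1 = 0.26 pp.
Total hours worked: 0.74 × 3.2 = 2.368 pp.
TFP growth = 5 − 2.628 = 2.372%.
TFP share of growth = 2.372 / 5 × 100 = 47.44%.

47.4%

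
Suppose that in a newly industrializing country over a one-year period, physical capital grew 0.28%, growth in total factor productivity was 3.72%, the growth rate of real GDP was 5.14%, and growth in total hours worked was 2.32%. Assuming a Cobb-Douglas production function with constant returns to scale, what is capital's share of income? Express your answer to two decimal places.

gY = gA + α·gK + (1−α)·gL, so gY − gA − gL = α(gK − gL).
5.14 − 3.72 − 2.32 = α × (0.28 − 2.32).
-0.9 = -2.04 α, so α = 0.4412.

α = 0.44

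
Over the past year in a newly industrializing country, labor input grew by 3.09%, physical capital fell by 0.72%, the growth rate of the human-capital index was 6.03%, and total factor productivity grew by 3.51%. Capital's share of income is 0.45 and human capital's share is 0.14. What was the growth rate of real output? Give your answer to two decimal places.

Labor's share = 1 − 0.45 − 0.14 = 0.41.
Physical capital: 0.45 × (-0.72) = -0.324 pp.
The human-capital index: 0.14 × 6.03 = 0.8442 pp.
Labor input: 0.41 × 3.09 = 1.2669 pp.
Output growth = 3.51 + 1.7871 = 5.2971%.

5.30%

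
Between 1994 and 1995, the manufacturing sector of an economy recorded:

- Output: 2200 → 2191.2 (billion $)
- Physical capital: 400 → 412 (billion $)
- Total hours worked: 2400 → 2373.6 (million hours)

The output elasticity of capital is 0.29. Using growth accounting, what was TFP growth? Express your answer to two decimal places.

-0.49%

Output growth = (2191.2 − 2200) / 2200 = -0.4%.
Physical capital growth = (412 − 400) / 400 = 3%.
Total hours worked growth = (2373.6 − 2400) / 2400 = -1.1%.
Labor's share = 1 − 0.29 = 0.71.
Physical capital: 0.29 × 3 = 0.87 pp.
Total hours worked: 0.71 × (-1.1) = -0.781 pp.
TFP growth = -0.4 − 0.089 = -0.489%.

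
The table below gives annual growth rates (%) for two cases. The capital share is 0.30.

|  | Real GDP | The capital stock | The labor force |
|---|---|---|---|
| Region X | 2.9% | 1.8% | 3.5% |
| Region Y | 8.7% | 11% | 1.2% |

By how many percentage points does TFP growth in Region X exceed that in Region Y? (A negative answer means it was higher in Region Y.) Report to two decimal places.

Labor's share = 1 − 0.3 = 0.7.
Region X: TFP = 2.9 − 0.54 − 2.45 = -0.09%.
Region Y: TFP = 8.7 − 3.3 − 0.84 = 4.56%.
Difference = -0.09 − (4.56) = -4.65 pp.

-4.65 percentage points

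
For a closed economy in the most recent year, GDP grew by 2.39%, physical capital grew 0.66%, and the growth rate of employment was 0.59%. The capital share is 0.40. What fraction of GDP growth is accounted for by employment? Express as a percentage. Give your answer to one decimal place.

Employment accounted for 14.8% of growth.

Labor's share = 1 − 0.4 = 0.6.
Employment contributed 0.6 × 0.59 = 0.354 pp.
Share of growth = 0.354 / 2.39 × 100 = 14.812%.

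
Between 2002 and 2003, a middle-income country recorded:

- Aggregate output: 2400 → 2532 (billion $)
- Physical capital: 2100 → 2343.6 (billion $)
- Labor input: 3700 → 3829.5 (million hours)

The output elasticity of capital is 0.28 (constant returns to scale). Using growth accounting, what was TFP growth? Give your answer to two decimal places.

-0.27%

Aggregate output growth = (2532 − 2400) / 2400 = 5.5%.
Physical capital growth = (2343.6 − 2100) / 2100 = 11.6%.
Labor input growth = (3829.5 − 3700) / 3700 = 3.5%.
Labor's share = 1 − 0.28 = 0.72.
Physical capital: 0.28 × 11.6 = 3.248 pp.
Labor input: 0.72 × 3.5 = 2.52 pp.
TFP growth = 5.5 − 5.768 = -0.268%.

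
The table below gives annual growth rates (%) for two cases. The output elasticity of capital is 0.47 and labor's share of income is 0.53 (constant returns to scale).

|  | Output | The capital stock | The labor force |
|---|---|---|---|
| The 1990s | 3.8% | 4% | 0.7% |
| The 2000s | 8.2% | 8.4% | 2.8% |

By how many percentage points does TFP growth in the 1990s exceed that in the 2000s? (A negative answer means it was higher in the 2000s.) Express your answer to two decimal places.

Labor's share = 1 − 0.47 = 0.53.
The 1990s: TFP = 3.8 − 1.88 − 0.371 = 1.549%.
The 2000s: TFP = 8.2 − 3.948 − 1.484 = 2.768%.
Difference = 1.549 − (2.768) = -1.219 pp.

-1.22 percentage points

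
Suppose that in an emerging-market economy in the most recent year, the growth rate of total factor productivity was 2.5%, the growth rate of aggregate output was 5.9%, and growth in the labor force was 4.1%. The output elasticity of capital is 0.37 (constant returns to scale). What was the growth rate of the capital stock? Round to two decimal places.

Labor's share = 1 − 0.37 = 0.63.
gY = gA + 0.63×4.1 + 0.37×g.
0.37×g = 5.9 − 2.5 − 2.583 = 0.817.
g = 0.817 / 0.37 = 2.2081%.

2.21%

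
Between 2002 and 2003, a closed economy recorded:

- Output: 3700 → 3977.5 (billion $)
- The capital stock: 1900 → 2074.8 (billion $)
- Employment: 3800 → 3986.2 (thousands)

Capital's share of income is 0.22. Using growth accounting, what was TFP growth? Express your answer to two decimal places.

1.65%

Output growth = (3977.5 − 3700) / 3700 = 7.5%.
The capital stock growth = (2074.8 − 1900) / 1900 = 9.2%.
Employment growth = (3986.2 − 3800) / 3800 = 4.9%.
Labor's share = 1 − 0.22 = 0.78.
The capital stock: 0.22 × 9.2 = 2.024 pp.
Employment: 0.78 × 4.9 = 3.822 pp.
TFP growth = 7.5 − 5.846 = 1.654%.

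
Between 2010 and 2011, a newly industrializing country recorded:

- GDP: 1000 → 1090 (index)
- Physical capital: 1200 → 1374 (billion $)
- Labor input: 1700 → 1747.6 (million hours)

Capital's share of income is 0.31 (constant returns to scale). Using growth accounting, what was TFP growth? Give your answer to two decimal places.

2.57%

GDP growth = (1090 − 1000) / 1000 = 9%.
Physical capital growth = (1374 − 1200) / 1200 = 14.5%.
Labor input growth = (1747.6 − 1700) / 1700 = 2.8%.
Labor's share = 1 − 0.31 = 0.69.
Physical capital: 0.31 × 14.5 = 4.495 pp.
Labor input: 0.69 × 2.8 = 1.932 pp.
TFP growth = 9 − 6.427 = 2.573%.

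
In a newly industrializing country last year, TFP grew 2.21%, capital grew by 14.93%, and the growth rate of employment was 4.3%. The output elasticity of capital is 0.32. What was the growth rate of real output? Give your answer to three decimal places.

Labor's share = 1 − 0.32 = 0.68.
Capital: 0.32 × 14.93 = 4.7776 pp.
Employment: 0.68 × 4.3 = 2.924 pp.
Output growth = 2.21 + 7.7016 = 9.9116%.

Real output growth was 9.912%.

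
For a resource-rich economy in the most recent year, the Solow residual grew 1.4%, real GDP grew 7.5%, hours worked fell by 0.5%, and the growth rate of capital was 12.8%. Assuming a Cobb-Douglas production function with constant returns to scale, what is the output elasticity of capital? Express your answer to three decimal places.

gY = gA + α·gK + (1−α)·gL, so gY − gA − gL = α(gK − gL).
7.5 − 1.4 + 0.5 = α × (12.8 − (-0.5)).
6.6 = 13.3 α, so α = 0.49624.

0.496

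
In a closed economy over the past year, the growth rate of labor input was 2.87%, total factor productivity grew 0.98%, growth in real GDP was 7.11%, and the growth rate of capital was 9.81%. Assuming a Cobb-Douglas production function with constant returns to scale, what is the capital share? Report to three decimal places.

gY = gA + α·gK + (1−α)·gL, so gY − gA − gL = α(gK − gL).
7.11 − 0.98 − 2.87 = α × (9.81 − 2.87).
3.26 = 6.94 α, so α = 0.46974.

α = 0.470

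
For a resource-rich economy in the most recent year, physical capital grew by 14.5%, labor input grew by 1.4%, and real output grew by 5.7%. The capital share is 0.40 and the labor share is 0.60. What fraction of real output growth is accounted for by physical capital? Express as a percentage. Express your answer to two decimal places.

Physical capital contributed 0.4 × 14.5 = 5.8 pp.
Share of growth = 5.8 / 5.7 × 100 = 101.7544%.

Physical capital accounted for 101.75% of growth.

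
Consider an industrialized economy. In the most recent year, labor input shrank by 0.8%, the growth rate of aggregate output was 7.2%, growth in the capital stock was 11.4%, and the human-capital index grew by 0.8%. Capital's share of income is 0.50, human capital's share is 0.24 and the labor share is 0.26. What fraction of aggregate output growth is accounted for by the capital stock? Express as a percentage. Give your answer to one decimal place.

79.2%

The capital stock contributed 0.5 × 11.4 = 5.7 pp.
Share of growth = 5.7 / 7.2 × 100 = 79.167%.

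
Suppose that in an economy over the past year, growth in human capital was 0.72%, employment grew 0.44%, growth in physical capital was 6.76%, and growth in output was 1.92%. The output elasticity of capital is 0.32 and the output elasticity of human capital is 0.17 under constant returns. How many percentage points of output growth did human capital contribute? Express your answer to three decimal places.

Contribution = share × growth = 0.17 × 0.72 = 0.1224 pp.

0.122 percentage points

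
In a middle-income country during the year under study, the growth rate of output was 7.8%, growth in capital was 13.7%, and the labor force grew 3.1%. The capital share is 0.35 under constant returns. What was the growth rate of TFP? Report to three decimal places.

TFP growth was 0.990%.

Labor's share = 1 − 0.35 = 0.65.
Capital: 0.35 × 13.7 = 4.795 pp.
The labor force: 0.65 × 3.1 = 2.015 pp.
TFP growth = 7.8 − 6.81 = 0.99%.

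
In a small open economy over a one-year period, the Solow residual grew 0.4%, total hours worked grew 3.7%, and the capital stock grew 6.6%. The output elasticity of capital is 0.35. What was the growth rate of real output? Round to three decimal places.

Real output growth was 5.115%.

Labor's share = 1 − 0.35 = 0.65.
The capital stock: 0.35 × 6.6 = 2.31 pp.
Total hours worked: 0.65 × 3.7 = 2.405 pp.
Output growth = 0.4 + 4.715 = 5.115%.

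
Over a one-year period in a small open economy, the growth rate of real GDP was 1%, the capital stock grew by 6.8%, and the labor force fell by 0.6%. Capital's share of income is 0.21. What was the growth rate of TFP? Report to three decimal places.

TFP growth was 0.046%.

Labor's share = 1 − 0.21 = 0.79.
The capital stock: 0.21 × 6.8 = 1.428 pp.
The labor force: 0.79 × (-0.6) = -0.474 pp.
TFP growth = 1 − 0.954 = 0.046%.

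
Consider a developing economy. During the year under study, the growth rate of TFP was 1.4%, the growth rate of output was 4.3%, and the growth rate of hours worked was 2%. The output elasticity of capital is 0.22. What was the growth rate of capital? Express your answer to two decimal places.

6.09%

Labor's share = 1 − 0.22 = 0.78.
gY = gA + 0.78×2 + 0.22×g.
0.22×g = 4.3 − 1.4 − 1.56 = 1.34.
g = 1.34 / 0.22 = 6.0909%.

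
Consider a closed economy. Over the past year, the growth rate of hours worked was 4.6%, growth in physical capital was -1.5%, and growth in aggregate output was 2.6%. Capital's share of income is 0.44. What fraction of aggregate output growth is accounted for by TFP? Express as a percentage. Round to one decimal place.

TFP accounted for 26.3% of growth.

Labor's share = 1 − 0.44 = 0.56.
Physical capital: 0.44 × (-1.5) = -0.66 pp.
Hours worked: 0.56 × 4.6 = 2.576 pp.
TFP growth = 2.6 − 1.916 = 0.684%.
TFP share of growth = 0.684 / 2.6 × 100 = 26.308%.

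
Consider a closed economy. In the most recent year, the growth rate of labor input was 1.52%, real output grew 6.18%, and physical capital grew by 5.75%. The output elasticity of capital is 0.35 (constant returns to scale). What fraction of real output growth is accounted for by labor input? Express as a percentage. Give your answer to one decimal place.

Labor's share = 1 − 0.35 = 0.65.
Labor input contributed 0.65 × 1.52 = 0.988 pp.
Share of growth = 0.988 / 6.18 × 100 = 15.987%.

16.0%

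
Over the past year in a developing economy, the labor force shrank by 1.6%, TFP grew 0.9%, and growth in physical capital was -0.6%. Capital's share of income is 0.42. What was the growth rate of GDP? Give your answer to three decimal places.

-0.280%

Labor's share = 1 − 0.42 = 0.58.
Physical capital: 0.42 × (-0.6) = -0.252 pp.
The labor force: 0.58 × (-1.6) = -0.928 pp.
Output growth = 0.9 + (-1.18) = -0.28%.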